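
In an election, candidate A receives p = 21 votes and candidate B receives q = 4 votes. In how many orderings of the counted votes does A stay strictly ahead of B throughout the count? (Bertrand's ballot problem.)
Strict-lead orderings = 8602

Total orderings of the 25 votes with 21 for A: C(25, 21) = 12650. By the Bertrand ballot formula (Cycle Lemma / reflection principle), the number of orderings in which A is strictly ahead of B throughout is (p − q)/(p + q) · C(p + q, p) = (21 − 4)/(21 + 4) · 12650 = 8602.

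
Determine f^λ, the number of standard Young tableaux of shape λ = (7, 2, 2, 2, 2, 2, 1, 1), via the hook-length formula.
# SYT of shape (7, 2, 2, 2, 2, 2, 1, 1) = 4081428

Hook-length formula: f^λ = n! / Π hook(c), product over all cells c of the Young diagram. For λ = (7, 2, 2, 2, 2, 2, 1, 1), n = 19 boxes. Hook lengths by row (left-to-right, top-to-bottom): [14, 11, 5, 4, 3, 2, 1]; [8, 5]; [7, 4]; [6, 3]; [5, 2]; [4, 1]; [2]; [1]. Product of hooks = 29804544000. So f^λ = 19! / 29804544000 = 121645100408832000 / 29804544000 = 4081428.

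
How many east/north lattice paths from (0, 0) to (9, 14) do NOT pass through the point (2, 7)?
Number of paths = 693638

Total paths from (0, 0) to (9, 14): C(23, 9) = 817190. Paths through (2, 7): (paths (0, 0) → (2, 7)) × (paths (2, 7) → (9, 14)) = C(9, 2) · C(14, 7) = 36 · 3432 = 123552. Avoidance count = 817190 − 123552 = 693638.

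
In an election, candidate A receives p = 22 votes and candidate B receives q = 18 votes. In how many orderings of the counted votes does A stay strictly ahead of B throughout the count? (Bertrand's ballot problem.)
Strict-lead orderings = 11338026180

Total orderings of the 40 votes with 22 for A: C(40, 22) = 113380261800. By the Bertrand ballot formula (Cycle Lemma / reflection principle), the number of orderings in which A is strictly ahead of B throughout is (p − q)/(p + q) · C(p + q, p) = (22 − 18)/(22 + 18) · 113380261800 = 11338026180.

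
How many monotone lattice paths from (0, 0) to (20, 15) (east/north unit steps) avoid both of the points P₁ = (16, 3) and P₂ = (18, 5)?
Number of paths = 3244342470

Inclusion–exclusion. Total paths: C(35, 20) = 3247943160. Through P₁: C(19, 16)·C(16, 4) = 1763580. Through P₂: C(23, 18)·C(12, 2) = 2220834. Since P₁ is strictly southwest of P₂, a monotone path through both must visit P₁ then P₂; paths through both = C(19, 16)·C(4, 2)·C(12, 2) = 383724. Avoid both = 3247943160 − 1763580 − 2220834 + 383724 = 3244342470.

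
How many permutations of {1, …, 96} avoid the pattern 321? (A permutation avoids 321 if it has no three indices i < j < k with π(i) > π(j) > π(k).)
C_96 = 3721443204405954385563870541379246659709506697378694300

These 321-avoiding permutations are counted by the Catalan number C_n = (1/(n + 1)) · C(2n, n). For n = 96: C_96 = (1/97) · C(192, 96) = 360979990827377575399695442513786925991822149645733347100/97 = 3721443204405954385563870541379246659709506697378694300.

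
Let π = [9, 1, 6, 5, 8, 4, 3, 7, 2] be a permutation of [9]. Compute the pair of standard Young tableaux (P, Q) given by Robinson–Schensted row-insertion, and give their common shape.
P = [1, 2, 7] / [3, 8] / [4] / [5] / [6] / [9];  Q = [1, 3, 5] / [2, 8] / [4] / [6] / [7] / [9];  common shape = (3, 2, 1, 1, 1, 1)

Row-insert the values π_1, π_2, … into P one at a time, bumping the leftmost entry strictly greater than the inserted value down to the next row. The recording tableau Q records, in position (i, j), the step at which that cell was added to P.
  Insert 9 (step 1): P = [9];  Q = [1]
  Insert 1 (step 2): P = [1] / [9];  Q = [1] / [2]
  Insert 6 (step 3): P = [1, 6] / [9];  Q = [1, 3] / [2]
  Insert 5 (step 4): P = [1, 5] / [6] / [9];  Q = [1, 3] / [2] / [4]
  Insert 8 (step 5): P = [1, 5, 8] / [6] / [9];  Q = [1, 3, 5] / [2] / [4]
  Insert 4 (step 6): P = [1, 4, 8] / [5] / [6] / [9];  Q = [1, 3, 5] / [2] / [4] / [6]
  Insert 3 (step 7): P = [1, 3, 8] / [4] / [5] / [6] / [9];  Q = [1, 3, 5] / [2] / [4] / [6] / [7]
  Insert 7 (step 8): P = [1, 3, 7] / [4, 8] / [5] / [6] / [9];  Q = [1, 3, 5] / [2, 8] / [4] / [6] / [7]
  Insert 2 (step 9): P = [1, 2, 7] / [3, 8] / [4] / [5] / [6] / [9];  Q = [1, 3, 5] / [2, 8] / [4] / [6] / [7] / [9]
Final shape: (3, 2, 1, 1, 1, 1).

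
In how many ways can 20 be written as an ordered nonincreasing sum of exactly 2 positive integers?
p(20, 2 parts) = 10

Partitions of n into exactly k parts are in bijection with partitions of n − k into at most k parts (subtract 1 from each part). So p(20, exactly 2) = p(18, parts ≤ 2). Computing via the recurrence p(m, j) = p(m, j−1) + p(m−j, j) gives 10.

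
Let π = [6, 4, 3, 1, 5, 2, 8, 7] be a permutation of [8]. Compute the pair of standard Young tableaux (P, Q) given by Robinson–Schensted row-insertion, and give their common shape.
P = [1, 2, 7] / [3, 5, 8] / [4] / [6];  Q = [1, 5, 7] / [2, 6, 8] / [3] / [4];  common shape = (3, 3, 1, 1)

Row-insert the values π_1, π_2, … into P one at a time, bumping the leftmost entry strictly greater than the inserted value down to the next row. The recording tableau Q records, in position (i, j), the step at which that cell was added to P.
  Insert 6 (step 1): P = [6];  Q = [1]
  Insert 4 (step 2): P = [4] / [6];  Q = [1] / [2]
  Insert 3 (step 3): P = [3] / [4] / [6];  Q = [1] / [2] / [3]
  Insert 1 (step 4): P = [1] / [3] / [4] / [6];  Q = [1] / [2] / [3] / [4]
  Insert 5 (step 5): P = [1, 5] / [3] / [4] / [6];  Q = [1, 5] / [2] / [3] / [4]
  Insert 2 (step 6): P = [1, 2] / [3, 5] / [4] / [6];  Q = [1, 5] / [2, 6] / [3] / [4]
  Insert 8 (step 7): P = [1, 2, 8] / [3, 5] / [4] / [6];  Q = [1, 5, 7] / [2, 6] / [3] / [4]
  Insert 7 (step 8): P = [1, 2, 7] / [3, 5, 8] / [4] / [6];  Q = [1, 5, 7] / [2, 6, 8] / [3] / [4]
Final shape: (3, 3, 1, 1).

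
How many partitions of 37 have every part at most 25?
p(37, parts ≤ 25) = 21442

Use the recurrence p(n, m) = p(n, m−1) + p(n−m, m): either the largest part is < m (count p(n, m−1)) or the largest part is exactly m (remove one copy of m, count p(n−m, m)). With p(0, ·) = 1 this gives p(37, parts ≤ 25) = 21442. (By conjugating Young diagrams, this also counts partitions of 37 into at most 25 parts.)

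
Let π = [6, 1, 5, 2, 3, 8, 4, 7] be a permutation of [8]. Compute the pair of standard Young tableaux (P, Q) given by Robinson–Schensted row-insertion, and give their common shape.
P = [1, 2, 3, 4, 7] / [5, 8] / [6];  Q = [1, 3, 5, 6, 8] / [2, 7] / [4];  common shape = (5, 2, 1)

Row-insert the values π_1, π_2, … into P one at a time, bumping the leftmost entry strictly greater than the inserted value down to the next row. The recording tableau Q records, in position (i, j), the step at which that cell was added to P.
  Insert 6 (step 1): P = [6];  Q = [1]
  Insert 1 (step 2): P = [1] / [6];  Q = [1] / [2]
  Insert 5 (step 3): P = [1, 5] / [6];  Q = [1, 3] / [2]
  Insert 2 (step 4): P = [1, 2] / [5] / [6];  Q = [1, 3] / [2] / [4]
  Insert 3 (step 5): P = [1, 2, 3] / [5] / [6];  Q = [1, 3, 5] / [2] / [4]
  Insert 8 (step 6): P = [1, 2, 3, 8] / [5] / [6];  Q = [1, 3, 5, 6] / [2] / [4]
  Insert 4 (step 7): P = [1, 2, 3, 4] / [5, 8] / [6];  Q = [1, 3, 5, 6] / [2, 7] / [4]
  Insert 7 (step 8): P = [1, 2, 3, 4, 7] / [5, 8] / [6];  Q = [1, 3, 5, 6, 8] / [2, 7] / [4]
Final shape: (5, 2, 1).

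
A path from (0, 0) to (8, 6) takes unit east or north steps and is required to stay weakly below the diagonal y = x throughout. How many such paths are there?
Number of paths = 1001

By the reflection principle (André's argument), the number of monotone paths to (8, 6) with n ≤ m that never go above y = x is C(14, 8) − C(14, 9) = 3003 − 2002 = 1001.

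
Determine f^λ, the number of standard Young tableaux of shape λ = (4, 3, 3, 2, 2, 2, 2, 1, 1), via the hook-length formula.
# SYT of shape (4, 3, 3, 2, 2, 2, 2, 1, 1) = 18475600

Hook-length formula: f^λ = n! / Π hook(c), product over all cells c of the Young diagram. For λ = (4, 3, 3, 2, 2, 2, 2, 1, 1), n = 20 boxes. Hook lengths by row (left-to-right, top-to-bottom): [12, 9, 4, 1]; [10, 7, 2]; [9, 6, 1]; [7, 4]; [6, 3]; [5, 2]; [4, 1]; [2]; [1]. Product of hooks = 131681894400. So f^λ = 20! / 131681894400 = 2432902008176640000 / 131681894400 = 18475600.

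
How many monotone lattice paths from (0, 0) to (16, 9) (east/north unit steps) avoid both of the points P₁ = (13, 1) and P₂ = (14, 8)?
Number of paths = 1081691

Inclusion–exclusion. Total paths: C(25, 16) = 2042975. Through P₁: C(14, 13)·C(11, 3) = 2310. Through P₂: C(22, 14)·C(3, 2) = 959310. Since P₁ is strictly southwest of P₂, a monotone path through both must visit P₁ then P₂; paths through both = C(14, 13)·C(8, 1)·C(3, 2) = 336. Avoid both = 2042975 − 2310 − 959310 + 336 = 1081691.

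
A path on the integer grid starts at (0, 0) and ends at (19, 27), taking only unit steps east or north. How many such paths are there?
Number of paths = 4154246671960

A monotone lattice path from (0, 0) to (19, 27) consists of 19 east steps and 27 north steps in some order, so it is determined by which 19 of the 46 steps are east. The count is C(46, 19) = 4154246671960.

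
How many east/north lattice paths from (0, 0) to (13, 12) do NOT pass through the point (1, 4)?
Number of paths = 4570450

Total paths from (0, 0) to (13, 12): C(25, 13) = 5200300. Paths through (1, 4): (paths (0, 0) → (1, 4)) × (paths (1, 4) → (13, 12)) = C(5, 1) · C(20, 12) = 5 · 125970 = 629850. Avoidance count = 5200300 − 629850 = 4570450.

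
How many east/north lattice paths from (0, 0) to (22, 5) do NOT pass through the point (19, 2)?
Number of paths = 76530

Total paths from (0, 0) to (22, 5): C(27, 22) = 80730. Paths through (19, 2): (paths (0, 0) → (19, 2)) × (paths (19, 2) → (22, 5)) = C(21, 19) · C(6, 3) = 210 · 20 = 4200. Avoidance count = 80730 − 4200 = 76530.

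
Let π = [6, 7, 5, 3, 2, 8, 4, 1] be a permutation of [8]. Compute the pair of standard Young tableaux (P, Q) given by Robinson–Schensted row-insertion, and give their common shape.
P = [1, 4, 8] / [2, 7] / [3] / [5] / [6];  Q = [1, 2, 6] / [3, 7] / [4] / [5] / [8];  common shape = (3, 2, 1, 1, 1)

Row-insert the values π_1, π_2, … into P one at a time, bumping the leftmost entry strictly greater than the inserted value down to the next row. The recording tableau Q records, in position (i, j), the step at which that cell was added to P.
  Insert 6 (step 1): P = [6];  Q = [1]
  Insert 7 (step 2): P = [6, 7];  Q = [1, 2]
  Insert 5 (step 3): P = [5, 7] / [6];  Q = [1, 2] / [3]
  Insert 3 (step 4): P = [3, 7] / [5] / [6];  Q = [1, 2] / [3] / [4]
  Insert 2 (step 5): P = [2, 7] / [3] / [5] / [6];  Q = [1, 2] / [3] / [4] / [5]
  Insert 8 (step 6): P = [2, 7, 8] / [3] / [5] / [6];  Q = [1, 2, 6] / [3] / [4] / [5]
  Insert 4 (step 7): P = [2, 4, 8] / [3, 7] / [5] / [6];  Q = [1, 2, 6] / [3, 7] / [4] / [5]
  Insert 1 (step 8): P = [1, 4, 8] / [2, 7] / [3] / [5] / [6];  Q = [1, 2, 6] / [3, 7] / [4] / [5] / [8]
Final shape: (3, 2, 1, 1, 1).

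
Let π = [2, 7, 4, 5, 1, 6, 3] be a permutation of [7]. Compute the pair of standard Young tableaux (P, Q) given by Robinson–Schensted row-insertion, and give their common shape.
P = [1, 3, 5, 6] / [2, 4] / [7];  Q = [1, 2, 4, 6] / [3, 7] / [5];  common shape = (4, 2, 1)

Row-insert the values π_1, π_2, … into P one at a time, bumping the leftmost entry strictly greater than the inserted value down to the next row. The recording tableau Q records, in position (i, j), the step at which that cell was added to P.
  Insert 2 (step 1): P = [2];  Q = [1]
  Insert 7 (step 2): P = [2, 7];  Q = [1, 2]
  Insert 4 (step 3): P = [2, 4] / [7];  Q = [1, 2] / [3]
  Insert 5 (step 4): P = [2, 4, 5] / [7];  Q = [1, 2, 4] / [3]
  Insert 1 (step 5): P = [1, 4, 5] / [2] / [7];  Q = [1, 2, 4] / [3] / [5]
  Insert 6 (step 6): P = [1, 4, 5, 6] / [2] / [7];  Q = [1, 2, 4, 6] / [3] / [5]
  Insert 3 (step 7): P = [1, 3, 5, 6] / [2, 4] / [7];  Q = [1, 2, 4, 6] / [3, 7] / [5]
Final shape: (4, 2, 1).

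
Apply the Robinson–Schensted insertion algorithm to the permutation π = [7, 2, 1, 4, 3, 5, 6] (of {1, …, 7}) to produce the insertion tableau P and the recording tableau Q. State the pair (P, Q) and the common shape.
P = [1, 3, 5, 6] / [2, 4] / [7];  Q = [1, 4, 6, 7] / [2, 5] / [3];  common shape = (4, 2, 1)

Row-insert the values π_1, π_2, … into P one at a time, bumping the leftmost entry strictly greater than the inserted value down to the next row. The recording tableau Q records, in position (i, j), the step at which that cell was added to P.
  Insert 7 (step 1): P = [7];  Q = [1]
  Insert 2 (step 2): P = [2] / [7];  Q = [1] / [2]
  Insert 1 (step 3): P = [1] / [2] / [7];  Q = [1] / [2] / [3]
  Insert 4 (step 4): P = [1, 4] / [2] / [7];  Q = [1, 4] / [2] / [3]
  Insert 3 (step 5): P = [1, 3] / [2, 4] / [7];  Q = [1, 4] / [2, 5] / [3]
  Insert 5 (step 6): P = [1, 3, 5] / [2, 4] / [7];  Q = [1, 4, 6] / [2, 5] / [3]
  Insert 6 (step 7): P = [1, 3, 5, 6] / [2, 4] / [7];  Q = [1, 4, 6, 7] / [2, 5] / [3]
Final shape: (4, 2, 1).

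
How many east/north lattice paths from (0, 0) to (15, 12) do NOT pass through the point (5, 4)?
Number of paths = 11870352

Total paths from (0, 0) to (15, 12): C(27, 15) = 17383860. Paths through (5, 4): (paths (0, 0) → (5, 4)) × (paths (5, 4) → (15, 12)) = C(9, 5) · C(18, 10) = 126 · 43758 = 5513508. Avoidance count = 17383860 − 5513508 = 11870352.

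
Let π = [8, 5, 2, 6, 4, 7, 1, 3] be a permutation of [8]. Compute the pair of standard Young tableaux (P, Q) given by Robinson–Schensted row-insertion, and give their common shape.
P = [1, 3, 7] / [2, 4] / [5, 6] / [8];  Q = [1, 4, 6] / [2, 5] / [3, 8] / [7];  common shape = (3, 2, 2, 1)

Row-insert the values π_1, π_2, … into P one at a time, bumping the leftmost entry strictly greater than the inserted value down to the next row. The recording tableau Q records, in position (i, j), the step at which that cell was added to P.
  Insert 8 (step 1): P = [8];  Q = [1]
  Insert 5 (step 2): P = [5] / [8];  Q = [1] / [2]
  Insert 2 (step 3): P = [2] / [5] / [8];  Q = [1] / [2] / [3]
  Insert 6 (step 4): P = [2, 6] / [5] / [8];  Q = [1, 4] / [2] / [3]
  Insert 4 (step 5): P = [2, 4] / [5, 6] / [8];  Q = [1, 4] / [2, 5] / [3]
  Insert 7 (step 6): P = [2, 4, 7] / [5, 6] / [8];  Q = [1, 4, 6] / [2, 5] / [3]
  Insert 1 (step 7): P = [1, 4, 7] / [2, 6] / [5] / [8];  Q = [1, 4, 6] / [2, 5] / [3] / [7]
  Insert 3 (step 8): P = [1, 3, 7] / [2, 4] / [5, 6] / [8];  Q = [1, 4, 6] / [2, 5] / [3, 8] / [7]
Final shape: (3, 2, 2, 1).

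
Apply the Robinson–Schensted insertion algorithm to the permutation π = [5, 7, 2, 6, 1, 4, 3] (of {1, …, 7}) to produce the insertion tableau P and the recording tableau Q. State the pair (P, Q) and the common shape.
P = [1, 3] / [2, 4] / [5, 6] / [7];  Q = [1, 2] / [3, 4] / [5, 6] / [7];  common shape = (2, 2, 2, 1)

Row-insert the values π_1, π_2, … into P one at a time, bumping the leftmost entry strictly greater than the inserted value down to the next row. The recording tableau Q records, in position (i, j), the step at which that cell was added to P.
  Insert 5 (step 1): P = [5];  Q = [1]
  Insert 7 (step 2): P = [5, 7];  Q = [1, 2]
  Insert 2 (step 3): P = [2, 7] / [5];  Q = [1, 2] / [3]
  Insert 6 (step 4): P = [2, 6] / [5, 7];  Q = [1, 2] / [3, 4]
  Insert 1 (step 5): P = [1, 6] / [2, 7] / [5];  Q = [1, 2] / [3, 4] / [5]
  Insert 4 (step 6): P = [1, 4] / [2, 6] / [5, 7];  Q = [1, 2] / [3, 4] / [5, 6]
  Insert 3 (step 7): P = [1, 3] / [2, 4] / [5, 6] / [7];  Q = [1, 2] / [3, 4] / [5, 6] / [7]
Final shape: (2, 2, 2, 1).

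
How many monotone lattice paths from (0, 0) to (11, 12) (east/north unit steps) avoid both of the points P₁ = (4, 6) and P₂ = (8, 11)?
Number of paths = 795230

Inclusion–exclusion. Total paths: C(23, 11) = 1352078. Through P₁: C(10, 4)·C(13, 7) = 360360. Through P₂: C(19, 8)·C(4, 3) = 302328. Since P₁ is strictly southwest of P₂, a monotone path through both must visit P₁ then P₂; paths through both = C(10, 4)·C(9, 4)·C(4, 3) = 105840. Avoid both = 1352078 − 360360 − 302328 + 105840 = 795230.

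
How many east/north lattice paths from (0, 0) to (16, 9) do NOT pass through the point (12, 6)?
Number of paths = 1393235

Total paths from (0, 0) to (16, 9): C(25, 16) = 2042975. Paths through (12, 6): (paths (0, 0) → (12, 6)) × (paths (12, 6) → (16, 9)) = C(18, 12) · C(7, 4) = 18564 · 35 = 649740. Avoidance count = 2042975 − 649740 = 1393235.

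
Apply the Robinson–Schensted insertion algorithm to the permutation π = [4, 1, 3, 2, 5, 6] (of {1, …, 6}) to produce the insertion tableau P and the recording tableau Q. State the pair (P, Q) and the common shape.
P = [1, 2, 5, 6] / [3] / [4];  Q = [1, 3, 5, 6] / [2] / [4];  common shape = (4, 1, 1)

Row-insert the values π_1, π_2, … into P one at a time, bumping the leftmost entry strictly greater than the inserted value down to the next row. The recording tableau Q records, in position (i, j), the step at which that cell was added to P.
  Insert 4 (step 1): P = [4];  Q = [1]
  Insert 1 (step 2): P = [1] / [4];  Q = [1] / [2]
  Insert 3 (step 3): P = [1, 3] / [4];  Q = [1, 3] / [2]
  Insert 2 (step 4): P = [1, 2] / [3] / [4];  Q = [1, 3] / [2] / [4]
  Insert 5 (step 5): P = [1, 2, 5] / [3] / [4];  Q = [1, 3, 5] / [2] / [4]
  Insert 6 (step 6): P = [1, 2, 5, 6] / [3] / [4];  Q = [1, 3, 5, 6] / [2] / [4]
Final shape: (4, 1, 1).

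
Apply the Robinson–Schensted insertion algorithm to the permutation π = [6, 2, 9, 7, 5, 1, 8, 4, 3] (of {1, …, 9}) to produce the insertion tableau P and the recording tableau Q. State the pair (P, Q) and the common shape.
P = [1, 3, 8] / [2, 4] / [5, 7] / [6] / [9];  Q = [1, 3, 7] / [2, 4] / [5, 8] / [6] / [9];  common shape = (3, 2, 2, 1, 1)

Row-insert the values π_1, π_2, … into P one at a time, bumping the leftmost entry strictly greater than the inserted value down to the next row. The recording tableau Q records, in position (i, j), the step at which that cell was added to P.
  Insert 6 (step 1): P = [6];  Q = [1]
  Insert 2 (step 2): P = [2] / [6];  Q = [1] / [2]
  Insert 9 (step 3): P = [2, 9] / [6];  Q = [1, 3] / [2]
  Insert 7 (step 4): P = [2, 7] / [6, 9];  Q = [1, 3] / [2, 4]
  Insert 5 (step 5): P = [2, 5] / [6, 7] / [9];  Q = [1, 3] / [2, 4] / [5]
  Insert 1 (step 6): P = [1, 5] / [2, 7] / [6] / [9];  Q = [1, 3] / [2, 4] / [5] / [6]
  Insert 8 (step 7): P = [1, 5, 8] / [2, 7] / [6] / [9];  Q = [1, 3, 7] / [2, 4] / [5] / [6]
  Insert 4 (step 8): P = [1, 4, 8] / [2, 5] / [6, 7] / [9];  Q = [1, 3, 7] / [2, 4] / [5, 8] / [6]
  Insert 3 (step 9): P = [1, 3, 8] / [2, 4] / [5, 7] / [6] / [9];  Q = [1, 3, 7] / [2, 4] / [5, 8] / [6] / [9]
Final shape: (3, 2, 2, 1, 1).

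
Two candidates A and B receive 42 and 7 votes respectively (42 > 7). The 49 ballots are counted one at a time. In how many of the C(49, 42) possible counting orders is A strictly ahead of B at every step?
Strict-lead orderings = 61357560

Total orderings of the 49 votes with 42 for A: C(49, 42) = 85900584. By the Bertrand ballot formula (Cycle Lemma / reflection principle), the number of orderings in which A is strictly ahead of B throughout is (p − q)/(p + q) · C(p + q, p) = (42 − 7)/(42 + 7) · 85900584 = 61357560.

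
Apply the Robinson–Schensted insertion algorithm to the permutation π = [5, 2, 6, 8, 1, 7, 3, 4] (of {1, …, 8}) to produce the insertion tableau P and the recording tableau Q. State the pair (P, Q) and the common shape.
P = [1, 3, 4] / [2, 6, 7] / [5, 8];  Q = [1, 3, 4] / [2, 6, 8] / [5, 7];  common shape = (3, 3, 2)

Row-insert the values π_1, π_2, … into P one at a time, bumping the leftmost entry strictly greater than the inserted value down to the next row. The recording tableau Q records, in position (i, j), the step at which that cell was added to P.
  Insert 5 (step 1): P = [5];  Q = [1]
  Insert 2 (step 2): P = [2] / [5];  Q = [1] / [2]
  Insert 6 (step 3): P = [2, 6] / [5];  Q = [1, 3] / [2]
  Insert 8 (step 4): P = [2, 6, 8] / [5];  Q = [1, 3, 4] / [2]
  Insert 1 (step 5): P = [1, 6, 8] / [2] / [5];  Q = [1, 3, 4] / [2] / [5]
  Insert 7 (step 6): P = [1, 6, 7] / [2, 8] / [5];  Q = [1, 3, 4] / [2, 6] / [5]
  Insert 3 (step 7): P = [1, 3, 7] / [2, 6] / [5, 8];  Q = [1, 3, 4] / [2, 6] / [5, 7]
  Insert 4 (step 8): P = [1, 3, 4] / [2, 6, 7] / [5, 8];  Q = [1, 3, 4] / [2, 6, 8] / [5, 7]
Final shape: (3, 3, 2).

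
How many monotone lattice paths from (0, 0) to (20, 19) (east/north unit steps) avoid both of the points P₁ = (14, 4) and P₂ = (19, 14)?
Number of paths = 63899496450

Inclusion–exclusion. Total paths: C(39, 20) = 68923264410. Through P₁: C(18, 14)·C(21, 6) = 166047840. Through P₂: C(33, 19)·C(6, 1) = 4912855200. Since P₁ is strictly southwest of P₂, a monotone path through both must visit P₁ then P₂; paths through both = C(18, 14)·C(15, 5)·C(6, 1) = 55135080. Avoid both = 68923264410 − 166047840 − 4912855200 + 55135080 = 63899496450.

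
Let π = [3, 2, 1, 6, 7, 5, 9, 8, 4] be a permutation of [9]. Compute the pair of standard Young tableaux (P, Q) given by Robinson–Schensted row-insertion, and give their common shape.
P = [1, 4, 7, 8] / [2, 5, 9] / [3, 6];  Q = [1, 4, 5, 7] / [2, 6, 8] / [3, 9];  common shape = (4, 3, 2)

Row-insert the values π_1, π_2, … into P one at a time, bumping the leftmost entry strictly greater than the inserted value down to the next row. The recording tableau Q records, in position (i, j), the step at which that cell was added to P.
  Insert 3 (step 1): P = [3];  Q = [1]
  Insert 2 (step 2): P = [2] / [3];  Q = [1] / [2]
  Insert 1 (step 3): P = [1] / [2] / [3];  Q = [1] / [2] / [3]
  Insert 6 (step 4): P = [1, 6] / [2] / [3];  Q = [1, 4] / [2] / [3]
  Insert 7 (step 5): P = [1, 6, 7] / [2] / [3];  Q = [1, 4, 5] / [2] / [3]
  Insert 5 (step 6): P = [1, 5, 7] / [2, 6] / [3];  Q = [1, 4, 5] / [2, 6] / [3]
  Insert 9 (step 7): P = [1, 5, 7, 9] / [2, 6] / [3];  Q = [1, 4, 5, 7] / [2, 6] / [3]
  Insert 8 (step 8): P = [1, 5, 7, 8] / [2, 6, 9] / [3];  Q = [1, 4, 5, 7] / [2, 6, 8] / [3]
  Insert 4 (step 9): P = [1, 4, 7, 8] / [2, 5, 9] / [3, 6];  Q = [1, 4, 5, 7] / [2, 6, 8] / [3, 9]
Final shape: (4, 3, 2).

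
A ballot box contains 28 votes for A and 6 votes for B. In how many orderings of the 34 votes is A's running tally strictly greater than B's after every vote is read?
Strict-lead orderings = 870232

Total orderings of the 34 votes with 28 for A: C(34, 28) = 1344904. By the Bertrand ballot formula (Cycle Lemma / reflection principle), the number of orderings in which A is strictly ahead of B throughout is (p − q)/(p + q) · C(p + q, p) = (28 − 6)/(28 + 6) · 1344904 = 870232.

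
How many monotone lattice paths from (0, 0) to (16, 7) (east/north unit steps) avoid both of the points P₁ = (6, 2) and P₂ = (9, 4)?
Number of paths = 108873

Inclusion–exclusion. Total paths: C(23, 16) = 245157. Through P₁: C(8, 6)·C(15, 10) = 84084. Through P₂: C(13, 9)·C(10, 7) = 85800. Since P₁ is strictly southwest of P₂, a monotone path through both must visit P₁ then P₂; paths through both = C(8, 6)·C(5, 3)·C(10, 7) = 33600. Avoid both = 245157 − 84084 − 85800 + 33600 = 108873.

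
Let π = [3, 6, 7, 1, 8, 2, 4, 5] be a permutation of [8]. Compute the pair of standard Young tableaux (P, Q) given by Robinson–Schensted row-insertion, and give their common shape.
P = [1, 2, 4, 5] / [3, 6, 7, 8];  Q = [1, 2, 3, 5] / [4, 6, 7, 8];  common shape = (4, 4)

Row-insert the values π_1, π_2, … into P one at a time, bumping the leftmost entry strictly greater than the inserted value down to the next row. The recording tableau Q records, in position (i, j), the step at which that cell was added to P.
  Insert 3 (step 1): P = [3];  Q = [1]
  Insert 6 (step 2): P = [3, 6];  Q = [1, 2]
  Insert 7 (step 3): P = [3, 6, 7];  Q = [1, 2, 3]
  Insert 1 (step 4): P = [1, 6, 7] / [3];  Q = [1, 2, 3] / [4]
  Insert 8 (step 5): P = [1, 6, 7, 8] / [3];  Q = [1, 2, 3, 5] / [4]
  Insert 2 (step 6): P = [1, 2, 7, 8] / [3, 6];  Q = [1, 2, 3, 5] / [4, 6]
  Insert 4 (step 7): P = [1, 2, 4, 8] / [3, 6, 7];  Q = [1, 2, 3, 5] / [4, 6, 7]
  Insert 5 (step 8): P = [1, 2, 4, 5] / [3, 6, 7, 8];  Q = [1, 2, 3, 5] / [4, 6, 7, 8]
Final shape: (4, 4).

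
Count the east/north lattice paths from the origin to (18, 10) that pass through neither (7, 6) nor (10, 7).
Number of paths = 8704410

Inclusion–exclusion. Total paths: C(28, 18) = 13123110. Through P₁: C(13, 7)·C(15, 11) = 2342340. Through P₂: C(17, 10)·C(11, 8) = 3208920. Since P₁ is strictly southwest of P₂, a monotone path through both must visit P₁ then P₂; paths through both = C(13, 7)·C(4, 3)·C(11, 8) = 1132560. Avoid both = 13123110 − 2342340 − 3208920 + 1132560 = 8704410.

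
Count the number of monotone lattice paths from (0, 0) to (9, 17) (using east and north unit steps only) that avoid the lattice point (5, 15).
Number of paths = 2891990

Total paths from (0, 0) to (9, 17): C(26, 9) = 3124550. Paths through (5, 15): (paths (0, 0) → (5, 15)) × (paths (5, 15) → (9, 17)) = C(20, 5) · C(6, 4) = 15504 · 15 = 232560. Avoidance count = 3124550 − 232560 = 2891990.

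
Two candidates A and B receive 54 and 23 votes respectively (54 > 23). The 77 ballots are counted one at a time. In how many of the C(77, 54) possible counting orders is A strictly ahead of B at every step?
Strict-lead orderings = 9794326110000189200

Total orderings of the 77 votes with 54 for A: C(77, 54) = 24327842273226276400. By the Bertrand ballot formula (Cycle Lemma / reflection principle), the number of orderings in which A is strictly ahead of B throughout is (p − q)/(p + q) · C(p + q, p) = (54 − 23)/(54 + 23) · 24327842273226276400 = 9794326110000189200.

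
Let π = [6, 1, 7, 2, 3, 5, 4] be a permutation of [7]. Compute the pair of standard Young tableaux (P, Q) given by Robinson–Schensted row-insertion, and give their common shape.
P = [1, 2, 3, 4] / [5, 7] / [6];  Q = [1, 3, 5, 6] / [2, 4] / [7];  common shape = (4, 2, 1)

Row-insert the values π_1, π_2, … into P one at a time, bumping the leftmost entry strictly greater than the inserted value down to the next row. The recording tableau Q records, in position (i, j), the step at which that cell was added to P.
  Insert 6 (step 1): P = [6];  Q = [1]
  Insert 1 (step 2): P = [1] / [6];  Q = [1] / [2]
  Insert 7 (step 3): P = [1, 7] / [6];  Q = [1, 3] / [2]
  Insert 2 (step 4): P = [1, 2] / [6, 7];  Q = [1, 3] / [2, 4]
  Insert 3 (step 5): P = [1, 2, 3] / [6, 7];  Q = [1, 3, 5] / [2, 4]
  Insert 5 (step 6): P = [1, 2, 3, 5] / [6, 7];  Q = [1, 3, 5, 6] / [2, 4]
  Insert 4 (step 7): P = [1, 2, 3, 4] / [5, 7] / [6];  Q = [1, 3, 5, 6] / [2, 4] / [7]
Final shape: (4, 2, 1).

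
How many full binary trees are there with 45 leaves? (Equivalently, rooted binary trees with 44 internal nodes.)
C_44 = 583300119592996693088040

These full binary trees are counted by the Catalan number C_n = (1/(n + 1)) · C(2n, n). For n = 44: C_44 = (1/45) · C(88, 44) = 26248505381684851188961800/45 = 583300119592996693088040.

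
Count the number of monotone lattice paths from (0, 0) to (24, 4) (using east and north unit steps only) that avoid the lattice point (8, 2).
Number of paths = 13590

Total paths from (0, 0) to (24, 4): C(28, 24) = 20475. Paths through (8, 2): (paths (0, 0) → (8, 2)) × (paths (8, 2) → (24, 4)) = C(10, 8) · C(18, 16) = 45 · 153 = 6885. Avoidance count = 20475 − 6885 = 13590.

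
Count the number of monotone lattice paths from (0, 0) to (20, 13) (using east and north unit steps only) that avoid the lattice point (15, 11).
Number of paths = 410917080

Total paths from (0, 0) to (20, 13): C(33, 20) = 573166440. Paths through (15, 11): (paths (0, 0) → (15, 11)) × (paths (15, 11) → (20, 13)) = C(26, 15) · C(7, 5) = 7726160 · 21 = 162249360. Avoidance count = 573166440 − 162249360 = 410917080.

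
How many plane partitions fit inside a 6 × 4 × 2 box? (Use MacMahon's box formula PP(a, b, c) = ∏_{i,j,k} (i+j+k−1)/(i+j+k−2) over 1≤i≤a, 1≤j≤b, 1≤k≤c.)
PP(6, 4, 2) = 13860

Evaluate the triple product over i = 1..6, j = 1..4, k = 1..2. The factors are (2/1) · (3/2) · (3/2) · (4/3) · (4/3) · (5/4) · (5/4) · (6/5) · … (48 factors total). The numerators and denominators telescope so the product is an integer; carrying out the multiplication exactly gives PP(6, 4, 2) = 13860.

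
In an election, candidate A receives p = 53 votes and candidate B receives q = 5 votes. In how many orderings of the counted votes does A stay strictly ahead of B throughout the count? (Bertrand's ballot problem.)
Strict-lead orderings = 3792096

Total orderings of the 58 votes with 53 for A: C(58, 53) = 4582116. By the Bertrand ballot formula (Cycle Lemma / reflection principle), the number of orderings in which A is strictly ahead of B throughout is (p − q)/(p + q) · C(p + q, p) = (53 − 5)/(53 + 5) · 4582116 = 3792096.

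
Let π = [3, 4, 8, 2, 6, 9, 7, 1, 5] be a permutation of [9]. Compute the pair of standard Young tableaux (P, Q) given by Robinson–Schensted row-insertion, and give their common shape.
P = [1, 4, 5, 7] / [2, 6, 9] / [3, 8];  Q = [1, 2, 3, 6] / [4, 5, 7] / [8, 9];  common shape = (4, 3, 2)

Row-insert the values π_1, π_2, … into P one at a time, bumping the leftmost entry strictly greater than the inserted value down to the next row. The recording tableau Q records, in position (i, j), the step at which that cell was added to P.
  Insert 3 (step 1): P = [3];  Q = [1]
  Insert 4 (step 2): P = [3, 4];  Q = [1, 2]
  Insert 8 (step 3): P = [3, 4, 8];  Q = [1, 2, 3]
  Insert 2 (step 4): P = [2, 4, 8] / [3];  Q = [1, 2, 3] / [4]
  Insert 6 (step 5): P = [2, 4, 6] / [3, 8];  Q = [1, 2, 3] / [4, 5]
  Insert 9 (step 6): P = [2, 4, 6, 9] / [3, 8];  Q = [1, 2, 3, 6] / [4, 5]
  Insert 7 (step 7): P = [2, 4, 6, 7] / [3, 8, 9];  Q = [1, 2, 3, 6] / [4, 5, 7]
  Insert 1 (step 8): P = [1, 4, 6, 7] / [2, 8, 9] / [3];  Q = [1, 2, 3, 6] / [4, 5, 7] / [8]
  Insert 5 (step 9): P = [1, 4, 5, 7] / [2, 6, 9] / [3, 8];  Q = [1, 2, 3, 6] / [4, 5, 7] / [8, 9]
Final shape: (4, 3, 2).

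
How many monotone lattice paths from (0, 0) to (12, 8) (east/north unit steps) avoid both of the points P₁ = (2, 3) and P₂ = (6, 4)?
Number of paths = 62340

Inclusion–exclusion. Total paths: C(20, 12) = 125970. Through P₁: C(5, 2)·C(15, 10) = 30030. Through P₂: C(10, 6)·C(10, 6) = 44100. Since P₁ is strictly southwest of P₂, a monotone path through both must visit P₁ then P₂; paths through both = C(5, 2)·C(5, 4)·C(10, 6) = 10500. Avoid both = 125970 − 30030 − 44100 + 10500 = 62340.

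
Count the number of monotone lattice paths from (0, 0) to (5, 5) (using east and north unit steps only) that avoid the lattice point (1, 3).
Number of paths = 192

Total paths from (0, 0) to (5, 5): C(10, 5) = 252. Paths through (1, 3): (paths (0, 0) → (1, 3)) × (paths (1, 3) → (5, 5)) = C(4, 1) · C(6, 4) = 4 · 15 = 60. Avoidance count = 252 − 60 = 192.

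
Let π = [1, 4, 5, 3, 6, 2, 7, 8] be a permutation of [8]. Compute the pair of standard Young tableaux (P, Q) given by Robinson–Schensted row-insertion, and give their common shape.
P = [1, 2, 5, 6, 7, 8] / [3] / [4];  Q = [1, 2, 3, 5, 7, 8] / [4] / [6];  common shape = (6, 1, 1)

Row-insert the values π_1, π_2, … into P one at a time, bumping the leftmost entry strictly greater than the inserted value down to the next row. The recording tableau Q records, in position (i, j), the step at which that cell was added to P.
  Insert 1 (step 1): P = [1];  Q = [1]
  Insert 4 (step 2): P = [1, 4];  Q = [1, 2]
  Insert 5 (step 3): P = [1, 4, 5];  Q = [1, 2, 3]
  Insert 3 (step 4): P = [1, 3, 5] / [4];  Q = [1, 2, 3] / [4]
  Insert 6 (step 5): P = [1, 3, 5, 6] / [4];  Q = [1, 2, 3, 5] / [4]
  Insert 2 (step 6): P = [1, 2, 5, 6] / [3] / [4];  Q = [1, 2, 3, 5] / [4] / [6]
  Insert 7 (step 7): P = [1, 2, 5, 6, 7] / [3] / [4];  Q = [1, 2, 3, 5, 7] / [4] / [6]
  Insert 8 (step 8): P = [1, 2, 5, 6, 7, 8] / [3] / [4];  Q = [1, 2, 3, 5, 7, 8] / [4] / [6]
Final shape: (6, 1, 1).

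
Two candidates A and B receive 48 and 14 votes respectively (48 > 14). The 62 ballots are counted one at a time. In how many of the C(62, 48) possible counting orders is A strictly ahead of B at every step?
Strict-lead orderings = 15946539804825

Total orderings of the 62 votes with 48 for A: C(62, 48) = 29078984349975. By the Bertrand ballot formula (Cycle Lemma / reflection principle), the number of orderings in which A is strictly ahead of B throughout is (p − q)/(p + q) · C(p + q, p) = (48 − 14)/(48 + 14) · 29078984349975 = 15946539804825.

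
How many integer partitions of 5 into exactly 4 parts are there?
p(5, 4 parts) = 1

Partitions of n into exactly k parts ↔ partitions of n − k into at most k parts (subtract 1 from each part). For n = 5, k = 4, the partitions are: 2+1+1+1. Count = 1.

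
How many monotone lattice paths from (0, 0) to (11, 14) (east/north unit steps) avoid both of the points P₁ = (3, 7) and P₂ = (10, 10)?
Number of paths = 2833420

Inclusion–exclusion. Total paths: C(25, 11) = 4457400. Through P₁: C(10, 3)·C(15, 8) = 772200. Through P₂: C(20, 10)·C(5, 1) = 923780. Since P₁ is strictly southwest of P₂, a monotone path through both must visit P₁ then P₂; paths through both = C(10, 3)·C(10, 7)·C(5, 1) = 72000. Avoid both = 4457400 − 772200 − 923780 + 72000 = 2833420.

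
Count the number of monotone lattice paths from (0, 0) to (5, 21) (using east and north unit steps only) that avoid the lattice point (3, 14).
Number of paths = 41300

Total paths from (0, 0) to (5, 21): C(26, 5) = 65780. Paths through (3, 14): (paths (0, 0) → (3, 14)) × (paths (3, 14) → (5, 21)) = C(17, 3) · C(9, 2) = 680 · 36 = 24480. Avoidance count = 65780 − 24480 = 41300.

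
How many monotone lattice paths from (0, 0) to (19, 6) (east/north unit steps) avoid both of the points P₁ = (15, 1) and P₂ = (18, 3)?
Number of paths = 170404

Inclusion–exclusion. Total paths: C(25, 19) = 177100. Through P₁: C(16, 15)·C(9, 4) = 2016. Through P₂: C(21, 18)·C(4, 1) = 5320. Since P₁ is strictly southwest of P₂, a monotone path through both must visit P₁ then P₂; paths through both = C(16, 15)·C(5, 3)·C(4, 1) = 640. Avoid both = 177100 − 2016 − 5320 + 640 = 170404.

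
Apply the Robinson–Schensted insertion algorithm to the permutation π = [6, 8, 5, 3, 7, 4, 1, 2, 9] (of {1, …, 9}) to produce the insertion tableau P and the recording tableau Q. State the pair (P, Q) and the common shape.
P = [1, 2, 9] / [3, 4] / [5, 7] / [6, 8];  Q = [1, 2, 9] / [3, 5] / [4, 6] / [7, 8];  common shape = (3, 2, 2, 2)

Row-insert the values π_1, π_2, … into P one at a time, bumping the leftmost entry strictly greater than the inserted value down to the next row. The recording tableau Q records, in position (i, j), the step at which that cell was added to P.
  Insert 6 (step 1): P = [6];  Q = [1]
  Insert 8 (step 2): P = [6, 8];  Q = [1, 2]
  Insert 5 (step 3): P = [5, 8] / [6];  Q = [1, 2] / [3]
  Insert 3 (step 4): P = [3, 8] / [5] / [6];  Q = [1, 2] / [3] / [4]
  Insert 7 (step 5): P = [3, 7] / [5, 8] / [6];  Q = [1, 2] / [3, 5] / [4]
  Insert 4 (step 6): P = [3, 4] / [5, 7] / [6, 8];  Q = [1, 2] / [3, 5] / [4, 6]
  Insert 1 (step 7): P = [1, 4] / [3, 7] / [5, 8] / [6];  Q = [1, 2] / [3, 5] / [4, 6] / [7]
  Insert 2 (step 8): P = [1, 2] / [3, 4] / [5, 7] / [6, 8];  Q = [1, 2] / [3, 5] / [4, 6] / [7, 8]
  Insert 9 (step 9): P = [1, 2, 9] / [3, 4] / [5, 7] / [6, 8];  Q = [1, 2, 9] / [3, 5] / [4, 6] / [7, 8]
Final shape: (3, 2, 2, 2).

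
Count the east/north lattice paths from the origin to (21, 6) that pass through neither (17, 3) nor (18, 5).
Number of paths = 135194

Inclusion–exclusion. Total paths: C(27, 21) = 296010. Through P₁: C(20, 17)·C(7, 4) = 39900. Through P₂: C(23, 18)·C(4, 3) = 134596. Since P₁ is strictly southwest of P₂, a monotone path through both must visit P₁ then P₂; paths through both = C(20, 17)·C(3, 1)·C(4, 3) = 13680. Avoid both = 296010 − 39900 − 134596 + 13680 = 135194.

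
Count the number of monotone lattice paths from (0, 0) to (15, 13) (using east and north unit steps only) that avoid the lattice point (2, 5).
Number of paths = 33168870

Total paths from (0, 0) to (15, 13): C(28, 15) = 37442160. Paths through (2, 5): (paths (0, 0) → (2, 5)) × (paths (2, 5) → (15, 13)) = C(7, 2) · C(21, 13) = 21 · 203490 = 4273290. Avoidance count = 37442160 − 4273290 = 33168870.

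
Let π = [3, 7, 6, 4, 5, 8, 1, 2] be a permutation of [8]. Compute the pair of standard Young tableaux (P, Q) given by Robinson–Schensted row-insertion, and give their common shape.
P = [1, 2, 5, 8] / [3, 4] / [6] / [7];  Q = [1, 2, 5, 6] / [3, 8] / [4] / [7];  common shape = (4, 2, 1, 1)

Row-insert the values π_1, π_2, … into P one at a time, bumping the leftmost entry strictly greater than the inserted value down to the next row. The recording tableau Q records, in position (i, j), the step at which that cell was added to P.
  Insert 3 (step 1): P = [3];  Q = [1]
  Insert 7 (step 2): P = [3, 7];  Q = [1, 2]
  Insert 6 (step 3): P = [3, 6] / [7];  Q = [1, 2] / [3]
  Insert 4 (step 4): P = [3, 4] / [6] / [7];  Q = [1, 2] / [3] / [4]
  Insert 5 (step 5): P = [3, 4, 5] / [6] / [7];  Q = [1, 2, 5] / [3] / [4]
  Insert 8 (step 6): P = [3, 4, 5, 8] / [6] / [7];  Q = [1, 2, 5, 6] / [3] / [4]
  Insert 1 (step 7): P = [1, 4, 5, 8] / [3] / [6] / [7];  Q = [1, 2, 5, 6] / [3] / [4] / [7]
  Insert 2 (step 8): P = [1, 2, 5, 8] / [3, 4] / [6] / [7];  Q = [1, 2, 5, 6] / [3, 8] / [4] / [7]
Final shape: (4, 2, 1, 1).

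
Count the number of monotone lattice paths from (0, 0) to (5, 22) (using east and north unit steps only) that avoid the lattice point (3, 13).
Number of paths = 49930

Total paths from (0, 0) to (5, 22): C(27, 5) = 80730. Paths through (3, 13): (paths (0, 0) → (3, 13)) × (paths (3, 13) → (5, 22)) = C(16, 3) · C(11, 2) = 560 · 55 = 30800. Avoidance count = 80730 − 30800 = 49930.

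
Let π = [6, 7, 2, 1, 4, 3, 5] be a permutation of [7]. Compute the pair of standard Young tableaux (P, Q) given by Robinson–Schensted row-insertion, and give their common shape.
P = [1, 3, 5] / [2, 4] / [6, 7];  Q = [1, 2, 7] / [3, 5] / [4, 6];  common shape = (3, 2, 2)

Row-insert the values π_1, π_2, … into P one at a time, bumping the leftmost entry strictly greater than the inserted value down to the next row. The recording tableau Q records, in position (i, j), the step at which that cell was added to P.
  Insert 6 (step 1): P = [6];  Q = [1]
  Insert 7 (step 2): P = [6, 7];  Q = [1, 2]
  Insert 2 (step 3): P = [2, 7] / [6];  Q = [1, 2] / [3]
  Insert 1 (step 4): P = [1, 7] / [2] / [6];  Q = [1, 2] / [3] / [4]
  Insert 4 (step 5): P = [1, 4] / [2, 7] / [6];  Q = [1, 2] / [3, 5] / [4]
  Insert 3 (step 6): P = [1, 3] / [2, 4] / [6, 7];  Q = [1, 2] / [3, 5] / [4, 6]
  Insert 5 (step 7): P = [1, 3, 5] / [2, 4] / [6, 7];  Q = [1, 2, 7] / [3, 5] / [4, 6]
Final shape: (3, 2, 2).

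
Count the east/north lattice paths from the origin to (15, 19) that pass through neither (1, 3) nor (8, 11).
Number of paths = 953543550

Inclusion–exclusion. Total paths: C(34, 15) = 1855967520. Through P₁: C(4, 1)·C(30, 14) = 581690700. Through P₂: C(19, 8)·C(15, 7) = 486370170. Since P₁ is strictly southwest of P₂, a monotone path through both must visit P₁ then P₂; paths through both = C(4, 1)·C(15, 7)·C(15, 7) = 165636900. Avoid both = 1855967520 − 581690700 − 486370170 + 165636900 = 953543550.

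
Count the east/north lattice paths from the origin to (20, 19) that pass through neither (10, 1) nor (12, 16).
Number of paths = 63759567465

Inclusion–exclusion. Total paths: C(39, 20) = 68923264410. Through P₁: C(11, 10)·C(28, 10) = 144354210. Through P₂: C(28, 12)·C(11, 8) = 5019589575. Since P₁ is strictly southwest of P₂, a monotone path through both must visit P₁ then P₂; paths through both = C(11, 10)·C(17, 2)·C(11, 8) = 246840. Avoid both = 68923264410 − 144354210 − 5019589575 + 246840 = 63759567465.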